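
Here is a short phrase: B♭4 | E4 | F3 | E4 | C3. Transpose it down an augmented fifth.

Ebb4 Ab3 Bbb2 Ab3 Fb2

Bb4 -> Ebb4
E4 -> Ab3
F3 -> Bbb2
E4 -> Ab3
C3 -> Fb2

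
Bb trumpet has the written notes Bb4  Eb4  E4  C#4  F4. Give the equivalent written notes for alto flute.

First find concert pitch: the Bb trumpet sounds a major second below written, so Bb4 Eb4 E4 C#4 F4 sounds Ab4 Db4 D4 B3 Eb4.
Then write for alto flute: it sounds a perfect fourth below written, so the part must be a perfect fourth above concert.
Ab4 → Db5
Db4 → Gb4
D4 → G4
B3 → E4
Eb4 → Ab4

Db5 Gb4 G4 E4 Ab4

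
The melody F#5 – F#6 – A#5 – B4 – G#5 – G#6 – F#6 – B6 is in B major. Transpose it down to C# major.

G#4 G#5 B#4 C#4 A#4 A#5 G#5 C#6

From B down to C# is a minor seventh; apply that to each pitch.
F#5 -> G#4
F#6 -> G#5
A#5 -> B#4
B4 -> C#4
G#5 -> A#4
G#6 -> A#5
F#6 -> G#5
B6 -> C#6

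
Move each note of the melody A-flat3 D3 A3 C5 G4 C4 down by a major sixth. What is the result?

Ab3 becomes Cb3
D3 becomes F2
A3 becomes C3
C5 becomes Eb4
G4 becomes Bb3
C4 becomes Eb3

Cb3 F2 C3 Eb4 Bb3 Eb3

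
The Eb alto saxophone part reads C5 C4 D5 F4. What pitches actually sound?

Eb4 Eb3 F4 Ab3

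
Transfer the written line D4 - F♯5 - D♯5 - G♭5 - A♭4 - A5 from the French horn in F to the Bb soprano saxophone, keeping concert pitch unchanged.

A3 C#5 A#4 Db5 Eb4 E5

First find concert pitch: the French horn in F sounds a perfect fifth below written, so D4 F♯5 D♯5 G♭5 A♭4 A5 sounds G3 B4 G#4 Cb5 Db4 D5.
Then write for Bb soprano saxophone: it sounds a major second below written, so the part must be a major second above concert.
G3 → A3
B4 → C#5
G#4 → A#4
Cb5 → Db5
Db4 → Eb4
D5 → E5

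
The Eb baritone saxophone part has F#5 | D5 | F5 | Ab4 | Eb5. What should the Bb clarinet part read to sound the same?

B3 G3 Bb3 Db3 Ab3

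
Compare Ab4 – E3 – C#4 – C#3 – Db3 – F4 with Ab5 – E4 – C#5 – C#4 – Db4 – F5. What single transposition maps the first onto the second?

up a perfect octave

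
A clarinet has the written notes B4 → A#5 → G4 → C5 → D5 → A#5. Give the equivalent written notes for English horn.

First find concert pitch: the A clarinet sounds a minor third below written, so B4 A#5 G4 C5 D5 A#5 sounds G#4 F##5 E4 A4 B4 F##5.
Then write for English horn: it sounds a perfect fifth below written, so the part must be a perfect fifth above concert.
G#4 → D#5
F##5 → C##6
E4 → B4
A4 → E5
B4 → F#5
F##5 → C##6

D#5 C##6 B4 E5 F#5 C##6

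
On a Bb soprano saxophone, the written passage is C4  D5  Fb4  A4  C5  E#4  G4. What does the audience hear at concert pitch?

Bb3 C5 Ebb4 G4 Bb4 D#4 F4

The Bb soprano saxophone sounds a major second below written, so transpose each written note down a major second.
C4 to Bb3
D5 to C5
Fb4 to Ebb4
A4 to G4
C5 to Bb4
E#4 to D#4
G4 to F4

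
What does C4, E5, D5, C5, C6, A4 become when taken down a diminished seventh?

C4 gives D#3
E5 gives F##4
D5 gives E#4
C5 gives D#4
C6 gives D#5
A4 gives B#3

D#3 F##4 E#4 D#4 D#5 B#3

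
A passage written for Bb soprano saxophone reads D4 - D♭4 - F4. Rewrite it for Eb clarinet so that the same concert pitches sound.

First find concert pitch: the Bb soprano saxophone sounds a major second below written, so D4 D♭4 F4 sounds C4 Cb4 Eb4.
Then write for Eb clarinet: it sounds a minor third above written, so the part must be a minor third below concert.
C4 → A3
Cb4 → Ab3
Eb4 → C4

A3 Ab3 C4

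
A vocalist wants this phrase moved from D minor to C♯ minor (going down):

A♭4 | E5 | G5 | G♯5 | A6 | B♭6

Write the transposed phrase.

D minor to C♯ minor down is a minor second, so every note moves down by that interval.
Ab4 → G4
E5 → D#5
G5 → F#5
G#5 → F##5
A6 → G#6
Bb6 → A6

G4 D#5 F#5 F##5 G#6 A6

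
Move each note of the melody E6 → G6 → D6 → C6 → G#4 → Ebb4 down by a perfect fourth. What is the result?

B5 D6 A5 G5 D#4 Bbb3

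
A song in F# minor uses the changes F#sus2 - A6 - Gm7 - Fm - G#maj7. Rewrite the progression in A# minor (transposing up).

F# minor up to A# minor is a major third; each chord root moves by that interval while the quality stays the same.
F#sus2: root F# up a major third → A#, giving A#sus2.
A6: root A up a major third → C#, giving C#6.
Gm7: root G up a major third → B, giving Bm7.
Fm: root F up a major third → A, giving Am.
G#maj7: root G# up a major third → B#, giving B#maj7.

A#sus2 C#6 Bm7 Am B#maj7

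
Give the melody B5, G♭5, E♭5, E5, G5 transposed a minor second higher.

B5 to C6
Gb5 to Abb5
Eb5 to Fb5
E5 to F5
G5 to Ab5

C6 Abb5 Fb5 F5 Ab5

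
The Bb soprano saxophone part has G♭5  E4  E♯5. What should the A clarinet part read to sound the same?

Abb5 F4 F#5

First find concert pitch: the Bb soprano saxophone sounds a major second below written, so G♭5 E4 E♯5 sounds Fb5 D4 D#5.
Then write for A clarinet: it sounds a minor third below written, so the part must be a minor third above concert.
Fb5 → Abb5
D4 → F4
D#5 → F#5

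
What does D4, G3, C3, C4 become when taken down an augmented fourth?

Ab3 Db3 Gb2 Gb3

D4 -> Ab3
G3 -> Db3
C3 -> Gb2
C4 -> Gb3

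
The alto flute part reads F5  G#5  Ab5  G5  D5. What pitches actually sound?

Written C4 on the alto flute sounds as G3, a perfect fourth lower; apply that shift to every note.
F5 -> C5
G#5 -> D#5
Ab5 -> Eb5
G5 -> D5
D5 -> A4

C5 D#5 Eb5 D5 A4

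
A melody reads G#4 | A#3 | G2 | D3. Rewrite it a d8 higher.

G5 A4 Gb3 Db4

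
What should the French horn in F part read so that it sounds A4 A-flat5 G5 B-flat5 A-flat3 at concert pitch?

E5 Eb6 D6 F6 Eb4

Written C4 sounds as F3 on the French horn in F, so concert pitches are written a perfect fifth up.
A4 becomes E5
Ab5 becomes Eb6
G5 becomes D6
Bb5 becomes F6
Ab3 becomes Eb4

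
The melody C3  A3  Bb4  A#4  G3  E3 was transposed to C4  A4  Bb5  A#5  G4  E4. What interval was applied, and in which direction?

From C3 to C4 is 8 letter names — an octave of some quality.
C3 to C4 is 12 semitones, which makes it a perfect octave; the second version is higher, so the direction is up.
Checking another pair — E3 → E4 — gives the same interval.

up a perfect octave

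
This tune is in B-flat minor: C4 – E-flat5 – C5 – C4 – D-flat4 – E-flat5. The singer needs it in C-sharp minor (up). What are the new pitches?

D#4 F#5 D#5 D#4 E4 F#5

B-flat minor to C-sharp minor up is an augmented second, so every note moves up by that interval.
C4 → D#4
Eb5 → F#5
C5 → D#5
C4 → D#4
Db4 → E4
Eb5 → F#5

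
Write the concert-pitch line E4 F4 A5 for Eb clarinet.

C#4 D4 F#5

Written C4 sounds as Eb4 on the Eb clarinet, so concert pitches are written a minor third down.
E4 -> C#4
F4 -> D4
A5 -> F#5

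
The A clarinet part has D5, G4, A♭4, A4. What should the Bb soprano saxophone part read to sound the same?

First find concert pitch: the A clarinet sounds a minor third below written, so D5 G4 A♭4 A4 sounds B4 E4 F4 F#4.
Then write for Bb soprano saxophone: it sounds a major second below written, so the part must be a major second above concert.
B4 → C#5
E4 → F#4
F4 → G4
F#4 → G#4

C#5 F#4 G4 G#4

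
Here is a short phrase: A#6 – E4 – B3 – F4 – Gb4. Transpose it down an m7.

B#5 F#3 C#3 G3 Ab3

A minor seventh down from A#6 gives B#5.
E4 down a minor seventh is F#3.
A minor seventh down from B3 gives C#3.
F4 down a minor seventh is G3.
Gb4: a seventh down reaches A, and 10 semitones makes it Ab3.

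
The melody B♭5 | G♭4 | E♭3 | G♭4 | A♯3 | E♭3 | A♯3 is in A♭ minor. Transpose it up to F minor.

From A♭ up to F is a major sixth; apply that to each pitch.
Bb5 -> G6
Gb4 -> Eb5
Eb3 -> C4
Gb4 -> Eb5
A#3 -> F##4
Eb3 -> C4
A#3 -> F##4

G6 Eb5 C4 Eb5 F##4 C4 F##4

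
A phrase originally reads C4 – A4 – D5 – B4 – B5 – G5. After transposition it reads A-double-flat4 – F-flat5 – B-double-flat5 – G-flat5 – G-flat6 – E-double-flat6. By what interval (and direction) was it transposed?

Take the first pair: C4 → Abb4. C to A spans 6 letter names, so the interval is some kind of sixth.
C4 to Abb4 is 7 semitones, which makes it a diminished sixth; the second version is higher, so the direction is up.
Checking another pair — G5 → Ebb6 — gives the same interval.

up a diminished sixth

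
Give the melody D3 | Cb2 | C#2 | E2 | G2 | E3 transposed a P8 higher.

D3: an octave up reaches D, and 12 semitones makes it D4.
Cb2 up a perfect octave is Cb3.
A perfect octave up from C#2 gives C#3.
A perfect octave up from E2 gives E3.
G2: an octave up reaches G, and 12 semitones makes it G3.
E3: an octave up reaches E, and 12 semitones makes it E4.

D4 Cb3 C#3 E3 G3 E4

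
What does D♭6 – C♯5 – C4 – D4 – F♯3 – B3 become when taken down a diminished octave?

D5 C##4 C#3 D#3 F##2 B#2

Db6 → D5
C#5 → C##4
C4 → C#3
D4 → D#3
F#3 → F##2
B3 → B#2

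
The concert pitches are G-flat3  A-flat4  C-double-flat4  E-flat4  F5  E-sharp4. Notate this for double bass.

The double bass sounds a perfect octave below written, so the written part must be a perfect octave above concert — transpose each note up.
Gb3 -> Gb4
Ab4 -> Ab5
Cbb4 -> Cbb5
Eb4 -> Eb5
F5 -> F6
E#4 -> E#5

Gb4 Ab5 Cbb5 Eb5 F6 E#5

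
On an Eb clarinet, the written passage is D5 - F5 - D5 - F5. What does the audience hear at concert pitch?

F5 Ab5 F5 Ab5

Written C4 on the Eb clarinet sounds as Eb4, a minor third higher; apply that shift to every note.
D5 gives F5
F5 gives Ab5
D5 gives F5
F5 gives Ab5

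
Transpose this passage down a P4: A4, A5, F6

E4 E5 C6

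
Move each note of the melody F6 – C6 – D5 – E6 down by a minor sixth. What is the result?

F6 to A5
C6 to E5
D5 to F#4
E6 to G#5

A5 E5 F#4 G#5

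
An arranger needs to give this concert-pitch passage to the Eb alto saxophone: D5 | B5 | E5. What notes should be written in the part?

The Eb alto saxophone sounds a major sixth below written, so the written part must be a major sixth above concert — transpose each note up.
D5 becomes B5
B5 becomes G#6
E5 becomes C#6

B5 G#6 C#6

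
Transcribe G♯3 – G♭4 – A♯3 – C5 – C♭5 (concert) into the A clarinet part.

The A clarinet sounds a minor third below written, so the written part must be a minor third above concert — transpose each note up.
G#3 becomes B3
Gb4 becomes Bbb4
A#3 becomes C#4
C5 becomes Eb5
Cb5 becomes Ebb5

B3 Bbb4 C#4 Eb5 Ebb5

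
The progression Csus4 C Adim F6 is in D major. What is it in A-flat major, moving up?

Gbsus4 Gb Ebdim Cb6

D major up to A-flat major is a diminished fifth; each chord root moves by that interval while the quality stays the same.
Csus4: root C up a diminished fifth → Gb, giving Gbsus4.
C: root C up a diminished fifth → Gb, giving Gb.
Adim: root A up a diminished fifth → Eb, giving Ebdim.
F6: root F up a diminished fifth → Cb, giving Cb6.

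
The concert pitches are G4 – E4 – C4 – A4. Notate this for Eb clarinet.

Written C4 sounds as Eb4 on the Eb clarinet, so concert pitches are written a minor third down.
G4 to E4
E4 to C#4
C4 to A3
A4 to F#4

E4 C#4 A3 F#4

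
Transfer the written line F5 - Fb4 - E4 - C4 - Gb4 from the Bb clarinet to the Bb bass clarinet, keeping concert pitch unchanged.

First find concert pitch: the Bb clarinet sounds a major second below written, so F5 Fb4 E4 C4 Gb4 sounds Eb5 Ebb4 D4 Bb3 Fb4.
Then write for Bb bass clarinet: it sounds a major ninth below written, so the part must be a major ninth above concert.
Eb5 → F6
Ebb4 → Fb5
D4 → E5
Bb3 → C5
Fb4 → Gb5

F6 Fb5 E5 C5 Gb5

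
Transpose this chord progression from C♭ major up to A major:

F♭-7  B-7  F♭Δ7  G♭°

D-7 G##-7 DΔ7 E°

C♭ major up to A major is an augmented sixth; each chord root moves by that interval while the quality stays the same.
F♭-7: root F♭ up an augmented sixth → D, giving D-7.
B-7: root B up an augmented sixth → G##, giving G##-7.
F♭Δ7: root F♭ up an augmented sixth → D, giving DΔ7.
G♭°: root G♭ up an augmented sixth → E, giving E°.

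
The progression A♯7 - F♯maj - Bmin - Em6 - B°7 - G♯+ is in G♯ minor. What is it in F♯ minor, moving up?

G#7 Emaj Amin Dm6 A°7 F#+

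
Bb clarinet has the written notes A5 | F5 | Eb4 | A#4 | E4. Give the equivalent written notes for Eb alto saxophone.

First find concert pitch: the Bb clarinet sounds a major second below written, so A5 F5 Eb4 A#4 E4 sounds G5 Eb5 Db4 G#4 D4.
Then write for Eb alto saxophone: it sounds a major sixth below written, so the part must be a major sixth above concert.
G5 → E6
Eb5 → C6
Db4 → Bb4
G#4 → E#5
D4 → B4

E6 C6 Bb4 E#5 B4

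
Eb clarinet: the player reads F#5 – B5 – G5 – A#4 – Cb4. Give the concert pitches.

The Eb clarinet sounds a minor third above written, so transpose each written note up a minor third.
F#5 to A5
B5 to D6
G5 to Bb5
A#4 to C#5
Cb4 to Ebb4

A5 D6 Bb5 C#5 Ebb4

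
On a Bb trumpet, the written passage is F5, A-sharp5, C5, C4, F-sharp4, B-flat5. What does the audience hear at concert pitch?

Written C4 on the Bb trumpet sounds as Bb3, a major second lower; apply that shift to every note.
F5 becomes Eb5
A#5 becomes G#5
C5 becomes Bb4
C4 becomes Bb3
F#4 becomes E4
Bb5 becomes Ab5

Eb5 G#5 Bb4 Bb3 E4 Ab5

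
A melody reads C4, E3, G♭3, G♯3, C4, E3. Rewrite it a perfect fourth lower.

C4 -> G3
E3 -> B2
Gb3 -> Db3
G#3 -> D#3
C4 -> G3
E3 -> B2

G3 B2 Db3 D#3 G3 B2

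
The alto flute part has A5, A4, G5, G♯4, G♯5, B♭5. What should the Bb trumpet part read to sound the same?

F#5 F#4 E5 E#4 E#5 G5

First find concert pitch: the alto flute sounds a perfect fourth below written, so A5 A4 G5 G♯4 G♯5 B♭5 sounds E5 E4 D5 D#4 D#5 F5.
Then write for Bb trumpet: it sounds a major second below written, so the part must be a major second above concert.
E5 → F#5
E4 → F#4
D5 → E5
D#4 → E#4
D#5 → E#5
F5 → G5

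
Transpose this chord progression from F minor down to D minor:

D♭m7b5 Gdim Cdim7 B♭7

Bbm7b5 Edim Adim7 G7

F minor down to D minor is a minor third; each chord root moves by that interval while the quality stays the same.
D♭m7b5: root D♭ down a minor third → Bb, giving Bbm7b5.
Gdim: root G down a minor third → E, giving Edim.
Cdim7: root C down a minor third → A, giving Adim7.
B♭7: root B♭ down a minor third → G, giving G7.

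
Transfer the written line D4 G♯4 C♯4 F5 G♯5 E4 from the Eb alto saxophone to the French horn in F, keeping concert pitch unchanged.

C4 F#4 B3 Eb5 F#5 D4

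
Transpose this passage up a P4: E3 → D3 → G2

A3 G3 C3

E3 gives A3
D3 gives G3
G2 gives C3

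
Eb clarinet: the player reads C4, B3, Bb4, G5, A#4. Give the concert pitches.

Eb4 D4 Db5 Bb5 C#5

The Eb clarinet sounds a minor third above written, so transpose each written note up a minor third.
C4 becomes Eb4
B3 becomes D4
Bb4 becomes Db5
G5 becomes Bb5
A#4 becomes C#5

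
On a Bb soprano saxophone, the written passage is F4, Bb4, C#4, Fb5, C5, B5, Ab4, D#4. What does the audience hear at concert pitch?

Eb4 Ab4 B3 Ebb5 Bb4 A5 Gb4 C#4

Written C4 on the Bb soprano saxophone sounds as Bb3, a major second lower; apply that shift to every note.
F4 becomes Eb4
Bb4 becomes Ab4
C#4 becomes B3
Fb5 becomes Ebb5
C5 becomes Bb4
B5 becomes A5
Ab4 becomes Gb4
D#4 becomes C#4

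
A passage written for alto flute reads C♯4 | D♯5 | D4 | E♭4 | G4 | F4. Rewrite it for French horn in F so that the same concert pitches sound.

First find concert pitch: the alto flute sounds a perfect fourth below written, so C♯4 D♯5 D4 E♭4 G4 F4 sounds G#3 A#4 A3 Bb3 D4 C4.
Then write for French horn in F: it sounds a perfect fifth below written, so the part must be a perfect fifth above concert.
G#3 → D#4
A#4 → E#5
A3 → E4
Bb3 → F4
D4 → A4
C4 → G4

D#4 E#5 E4 F4 A4 G4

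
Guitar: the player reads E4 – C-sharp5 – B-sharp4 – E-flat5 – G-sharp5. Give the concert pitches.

E3 C#4 B#3 Eb4 G#4

Written C4 on the guitar sounds as C3, a perfect octave lower; apply that shift to every note.
E4 → E3
C#5 → C#4
B#4 → B#3
Eb5 → Eb4
G#5 → G#4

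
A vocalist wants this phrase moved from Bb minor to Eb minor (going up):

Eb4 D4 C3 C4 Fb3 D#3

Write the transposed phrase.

Ab4 G4 F3 F4 Bbb3 G#3

From Bb up to Eb is a perfect fourth; apply that to each pitch.
Eb4 to Ab4
D4 to G4
C3 to F3
C4 to F4
Fb3 to Bbb3
D#3 to G#3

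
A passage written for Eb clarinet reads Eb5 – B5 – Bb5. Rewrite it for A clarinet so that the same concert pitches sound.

Bbb5 F6 Fb6

First find concert pitch: the Eb clarinet sounds a minor third above written, so Eb5 B5 Bb5 sounds Gb5 D6 Db6.
Then write for A clarinet: it sounds a minor third below written, so the part must be a minor third above concert.
Gb5 → Bbb5
D6 → F6
Db6 → Fb6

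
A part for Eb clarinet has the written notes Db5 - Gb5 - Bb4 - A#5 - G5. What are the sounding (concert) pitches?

Fb5 Bbb5 Db5 C#6 Bb5

Written C4 on the Eb clarinet sounds as Eb4, a minor third higher; apply that shift to every note.
Db5 -> Fb5
Gb5 -> Bbb5
Bb4 -> Db5
A#5 -> C#6
G5 -> Bb5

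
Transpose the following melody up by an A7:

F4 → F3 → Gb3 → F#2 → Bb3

E#5 E#4 F#4 E##3 A#4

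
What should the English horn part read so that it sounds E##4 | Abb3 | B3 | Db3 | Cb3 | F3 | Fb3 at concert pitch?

Written C4 sounds as F3 on the English horn, so concert pitches are written a perfect fifth up.
E##4 → B##4
Abb3 → Ebb4
B3 → F#4
Db3 → Ab3
Cb3 → Gb3
F3 → C4
Fb3 → Cb4

B##4 Ebb4 F#4 Ab3 Gb3 C4 Cb4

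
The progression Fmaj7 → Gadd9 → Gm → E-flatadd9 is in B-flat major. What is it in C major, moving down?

Gmaj7 Aadd9 Am Fadd9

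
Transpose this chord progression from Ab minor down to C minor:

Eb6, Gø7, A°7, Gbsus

G6 Bø7 C#°7 Bbsus

Ab minor down to C minor is a minor sixth; each chord root moves by that interval while the quality stays the same.
Eb6: root Eb down a minor sixth → G, giving G6.
Gø7: root G down a minor sixth → B, giving Bø7.
A°7: root A down a minor sixth → C#, giving C#°7.
Gbsus: root Gb down a minor sixth → Bb, giving Bbsus.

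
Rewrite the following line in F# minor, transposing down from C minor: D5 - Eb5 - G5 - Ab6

G#4 A4 C#5 D6

C minor to F# minor down is a diminished fifth, so every note moves down by that interval.
D5 gives G#4
Eb5 gives A4
G5 gives C#5
Ab6 gives D6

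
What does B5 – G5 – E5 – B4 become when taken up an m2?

A minor second up from B5 gives C6.
A minor second up from G5 gives Ab5.
E5 up a minor second is F5.
A minor second up from B4 gives C5.

C6 Ab5 F5 C5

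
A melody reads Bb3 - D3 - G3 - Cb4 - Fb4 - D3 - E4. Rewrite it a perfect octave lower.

Bb3 down a perfect octave is Bb2.
D3: an octave down reaches D, and 12 semitones makes it D2.
A perfect octave down from G3 gives G2.
A perfect octave down from Cb4 gives Cb3.
Fb4 down a perfect octave is Fb3.
A perfect octave down from D3 gives D2.
E4: an octave down reaches E, and 12 semitones makes it E3.

Bb2 D2 G2 Cb3 Fb3 D2 E3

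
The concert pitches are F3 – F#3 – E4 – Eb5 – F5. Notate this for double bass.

F4 F#4 E5 Eb6 F6

Written C4 sounds as C3 on the double bass, so concert pitches are written a perfect octave up.
F3 → F4
F#3 → F#4
E4 → E5
Eb5 → Eb6
F5 → F6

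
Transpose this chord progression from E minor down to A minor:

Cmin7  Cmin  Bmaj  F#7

Fmin7 Fmin Emaj B7

E minor down to A minor is a perfect fifth; each chord root moves by that interval while the quality stays the same.
Cmin7: root C down a perfect fifth → F, giving Fmin7.
Cmin: root C down a perfect fifth → F, giving Fmin.
Bmaj: root B down a perfect fifth → E, giving Emaj.
F#7: root F# down a perfect fifth → B, giving B7.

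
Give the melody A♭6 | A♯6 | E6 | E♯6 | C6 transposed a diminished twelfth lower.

D5 D##5 A#4 A##4 F#4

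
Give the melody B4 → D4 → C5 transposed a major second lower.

B4: a second down reaches A, and 2 semitones makes it A4.
D4 down a major second is C4.
C5: a second down reaches B, and 2 semitones makes it Bb4.

A4 C4 Bb4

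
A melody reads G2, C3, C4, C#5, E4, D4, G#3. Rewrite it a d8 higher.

Gb3 Cb4 Cb5 C6 Eb5 Db5 G4

G2 to Gb3
C3 to Cb4
C4 to Cb5
C#5 to C6
E4 to Eb5
D4 to Db5
G#3 to G4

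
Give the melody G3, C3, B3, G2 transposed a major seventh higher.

F#4 B3 A#4 F#3

G3 → F#4
C3 → B3
B3 → A#4
G2 → F#3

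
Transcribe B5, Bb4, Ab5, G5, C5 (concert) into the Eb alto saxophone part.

G#6 G5 F6 E6 A5

Written C4 sounds as Eb3 on the Eb alto saxophone, so concert pitches are written a major sixth up.
B5 -> G#6
Bb4 -> G5
Ab5 -> F6
G5 -> E6
C5 -> A5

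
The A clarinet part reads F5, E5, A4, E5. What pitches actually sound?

D5 C#5 F#4 C#5

The A clarinet sounds a minor third below written, so transpose each written note down a minor third.
F5 becomes D5
E5 becomes C#5
A4 becomes F#4
E5 becomes C#5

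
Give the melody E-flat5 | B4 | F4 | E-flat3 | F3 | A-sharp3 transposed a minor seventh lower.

F4 C#4 G3 F2 G2 B#2

Eb5: a seventh down reaches F, and 10 semitones makes it F4.
B4: a seventh down reaches C, and 10 semitones makes it C#4.
A minor seventh down from F4 gives G3.
Eb3 down a minor seventh is F2.
F3 down a minor seventh is G2.
A minor seventh down from A#3 gives B#2.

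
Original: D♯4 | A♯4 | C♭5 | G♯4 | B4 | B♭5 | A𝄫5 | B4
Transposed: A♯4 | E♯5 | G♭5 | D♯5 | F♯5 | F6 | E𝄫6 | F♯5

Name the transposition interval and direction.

up a perfect fifth

Take the first pair: D#4 → A#4. D to A spans 5 letter names, so the interval is some kind of fifth.
D#4 to A#4 is 7 semitones, which makes it a perfect fifth; the second version is higher, so the direction is up.
Checking another pair — B4 → F#5 — gives the same interval.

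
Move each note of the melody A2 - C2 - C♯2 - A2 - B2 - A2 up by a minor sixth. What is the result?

F3 Ab2 A2 F3 G3 F3

A2 gives F3
C2 gives Ab2
C#2 gives A2
A2 gives F3
B2 gives G3
A2 gives F3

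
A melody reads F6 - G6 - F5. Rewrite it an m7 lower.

F6 gives G5
G6 gives A5
F5 gives G4

G5 A5 G4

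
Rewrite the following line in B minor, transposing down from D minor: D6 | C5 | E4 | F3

From D down to B is a minor third; apply that to each pitch.
D6 to B5
C5 to A4
E4 to C#4
F3 to D3

B5 A4 C#4 D3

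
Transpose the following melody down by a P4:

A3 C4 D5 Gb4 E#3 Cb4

E3 G3 A4 Db4 B#2 Gb3

A3 to E3
C4 to G3
D5 to A4
Gb4 to Db4
E#3 to B#2
Cb4 to Gb3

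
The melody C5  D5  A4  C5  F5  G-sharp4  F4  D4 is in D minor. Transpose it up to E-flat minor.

Db5 Eb5 Bb4 Db5 Gb5 A4 Gb4 Eb4

D minor to E-flat minor up is a minor second, so every note moves up by that interval.
C5 → Db5
D5 → Eb5
A4 → Bb4
C5 → Db5
F5 → Gb5
G#4 → A4
F4 → Gb4
D4 → Eb4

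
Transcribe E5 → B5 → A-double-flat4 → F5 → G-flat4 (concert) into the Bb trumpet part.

Written C4 sounds as Bb3 on the Bb trumpet, so concert pitches are written a major second up.
E5 becomes F#5
B5 becomes C#6
Abb4 becomes Bbb4
F5 becomes G5
Gb4 becomes Ab4

F#5 C#6 Bbb4 G5 Ab4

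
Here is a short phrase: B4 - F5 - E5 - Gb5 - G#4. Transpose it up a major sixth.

B4: a sixth up reaches G, and 9 semitones makes it G#5.
A major sixth up from F5 gives D6.
E5 up a major sixth is C#6.
A major sixth up from Gb5 gives Eb6.
G#4: a sixth up reaches E, and 9 semitones makes it E#5.

G#5 D6 C#6 Eb6 E#5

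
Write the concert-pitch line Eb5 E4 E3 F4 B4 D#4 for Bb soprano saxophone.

F5 F#4 F#3 G4 C#5 E#4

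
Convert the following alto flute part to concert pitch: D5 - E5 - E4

A4 B4 B3

The alto flute sounds a perfect fourth below written, so transpose each written note down a perfect fourth.
D5 -> A4
E5 -> B4
E4 -> B3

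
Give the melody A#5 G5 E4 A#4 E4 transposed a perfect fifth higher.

A perfect fifth up from A#5 gives E#6.
G5: a fifth up reaches D, and 7 semitones makes it D6.
A perfect fifth up from E4 gives B4.
A#4 up a perfect fifth is E#5.
E4: a fifth up reaches B, and 7 semitones makes it B4.

E#6 D6 B4 E#5 B4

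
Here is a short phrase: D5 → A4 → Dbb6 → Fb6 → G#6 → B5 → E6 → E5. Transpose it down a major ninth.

C4 G3 Cbb5 Ebb5 F#5 A4 D5 D4

A major ninth down from D5 gives C4.
A4: a ninth down reaches G, and 14 semitones makes it G3.
Dbb6: a ninth down reaches C, and 14 semitones makes it Cbb5.
Fb6 down a major ninth is Ebb5.
G#6: a ninth down reaches F, and 14 semitones makes it F#5.
A major ninth down from B5 gives A4.
E6: a ninth down reaches D, and 14 semitones makes it D5.
E5: a ninth down reaches D, and 14 semitones makes it D4.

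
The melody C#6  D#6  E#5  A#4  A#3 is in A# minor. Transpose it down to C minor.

A# minor to C minor down is an augmented sixth, so every note moves down by that interval.
C#6 → Eb5
D#6 → F5
E#5 → G4
A#4 → C4
A#3 → C3

Eb5 F5 G4 C4 C3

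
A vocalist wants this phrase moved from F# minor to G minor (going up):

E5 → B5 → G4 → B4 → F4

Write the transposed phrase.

F5 C6 Ab4 C5 Gb4

F# minor to G minor up is a minor second, so every note moves up by that interval.
E5 -> F5
B5 -> C6
G4 -> Ab4
B4 -> C5
F4 -> Gb4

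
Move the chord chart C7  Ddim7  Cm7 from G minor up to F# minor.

B7 C#dim7 Bm7

G minor up to F# minor is a major seventh; each chord root moves by that interval while the quality stays the same.
C7: root C up a major seventh → B, giving B7.
Ddim7: root D up a major seventh → C#, giving C#dim7.
Cm7: root C up a major seventh → B, giving Bm7.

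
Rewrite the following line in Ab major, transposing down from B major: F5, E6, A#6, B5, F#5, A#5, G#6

Ebb5 Db6 G6 Ab5 Eb5 G5 F6

From B down to Ab is an augmented second; apply that to each pitch.
F5 → Ebb5
E6 → Db6
A#6 → G6
B5 → Ab5
F#5 → Eb5
A#5 → G5
G#6 → F6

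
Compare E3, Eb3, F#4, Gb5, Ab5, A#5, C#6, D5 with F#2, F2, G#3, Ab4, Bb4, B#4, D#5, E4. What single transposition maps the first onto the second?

down a minor seventh

From E3 to F#2 is 7 letter names — a seventh of some quality.
F#2 to E3 is 10 semitones, which makes it a minor seventh; the second version is lower, so the direction is down.
Checking another pair — D5 → E4 — gives the same interval.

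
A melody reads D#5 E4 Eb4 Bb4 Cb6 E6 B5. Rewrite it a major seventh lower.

E4 F3 Fb3 Cb4 Dbb5 F5 C5

D#5 → E4
E4 → F3
Eb4 → Fb3
Bb4 → Cb4
Cb6 → Dbb5
E6 → F5
B5 → C5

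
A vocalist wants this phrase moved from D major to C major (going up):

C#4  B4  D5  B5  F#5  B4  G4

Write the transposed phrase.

From D up to C is a minor seventh; apply that to each pitch.
C#4 to B4
B4 to A5
D5 to C6
B5 to A6
F#5 to E6
B4 to A5
G4 to F5

B4 A5 C6 A6 E6 A5 F5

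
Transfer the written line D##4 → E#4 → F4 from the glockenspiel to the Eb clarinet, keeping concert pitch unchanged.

First find concert pitch: the glockenspiel sounds a perfect fifteenth above written, so D##4 E#4 F4 sounds D##6 E#6 F6.
Then write for Eb clarinet: it sounds a minor third above written, so the part must be a minor third below concert.
D##6 → B##5
E#6 → C##6
F6 → D6

B##5 C##6 D6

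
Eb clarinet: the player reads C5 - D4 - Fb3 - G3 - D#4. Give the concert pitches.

The Eb clarinet sounds a minor third above written, so transpose each written note up a minor third.
C5 to Eb5
D4 to F4
Fb3 to Abb3
G3 to Bb3
D#4 to F#4

Eb5 F4 Abb3 Bb3 F#4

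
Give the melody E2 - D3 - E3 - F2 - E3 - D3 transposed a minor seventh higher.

E2 gives D3
D3 gives C4
E3 gives D4
F2 gives Eb3
E3 gives D4
D3 gives C4

D3 C4 D4 Eb3 D4 C4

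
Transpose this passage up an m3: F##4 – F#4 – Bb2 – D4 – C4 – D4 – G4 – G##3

F##4 becomes A#4
F#4 becomes A4
Bb2 becomes Db3
D4 becomes F4
C4 becomes Eb4
D4 becomes F4
G4 becomes Bb4
G##3 becomes B#3

A#4 A4 Db3 F4 Eb4 F4 Bb4 B#3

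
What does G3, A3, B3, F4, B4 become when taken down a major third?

Eb3 F3 G3 Db4 G4

A major third down from G3 gives Eb3.
A3: a third down reaches F, and 4 semitones makes it F3.
A major third down from B3 gives G3.
F4: a third down reaches D, and 4 semitones makes it Db4.
B4: a third down reaches G, and 4 semitones makes it G4.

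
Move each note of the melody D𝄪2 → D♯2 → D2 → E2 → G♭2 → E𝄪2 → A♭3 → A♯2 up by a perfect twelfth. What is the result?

A perfect twelfth up from D##2 gives A##3.
D#2: a twelfth up reaches A, and 19 semitones makes it A#3.
A perfect twelfth up from D2 gives A3.
E2 up a perfect twelfth is B3.
Gb2 up a perfect twelfth is Db4.
E##2 up a perfect twelfth is B##3.
A perfect twelfth up from Ab3 gives Eb5.
A#2: a twelfth up reaches E, and 19 semitones makes it E#4.

A##3 A#3 A3 B3 Db4 B##3 Eb5 E#4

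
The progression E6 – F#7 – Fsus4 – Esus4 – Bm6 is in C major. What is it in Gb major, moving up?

Bb6 C7 Cbsus4 Bbsus4 Fm6

C major up to Gb major is a diminished fifth; each chord root moves by that interval while the quality stays the same.
E6: root E up a diminished fifth → Bb, giving Bb6.
F#7: root F# up a diminished fifth → C, giving C7.
Fsus4: root F up a diminished fifth → Cb, giving Cbsus4.
Esus4: root E up a diminished fifth → Bb, giving Bbsus4.
Bm6: root B up a diminished fifth → F, giving Fm6.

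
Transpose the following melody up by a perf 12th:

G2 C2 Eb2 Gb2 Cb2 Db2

D4 G3 Bb3 Db4 Gb3 Ab3

G2: a twelfth up reaches D, and 19 semitones makes it D4.
A perfect twelfth up from C2 gives G3.
A perfect twelfth up from Eb2 gives Bb3.
A perfect twelfth up from Gb2 gives Db4.
Cb2: a twelfth up reaches G, and 19 semitones makes it Gb3.
Db2 up a perfect twelfth is Ab3.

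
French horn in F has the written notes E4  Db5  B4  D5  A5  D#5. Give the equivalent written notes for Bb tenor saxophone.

First find concert pitch: the French horn in F sounds a perfect fifth below written, so E4 Db5 B4 D5 A5 D#5 sounds A3 Gb4 E4 G4 D5 G#4.
Then write for Bb tenor saxophone: it sounds a major ninth below written, so the part must be a major ninth above concert.
A3 → B4
Gb4 → Ab5
E4 → F#5
G4 → A5
D5 → E6
G#4 → A#5

B4 Ab5 F#5 A5 E6 A#5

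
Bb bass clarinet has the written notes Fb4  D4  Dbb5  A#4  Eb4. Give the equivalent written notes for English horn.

First find concert pitch: the Bb bass clarinet sounds a major ninth below written, so Fb4 D4 Dbb5 A#4 Eb4 sounds Ebb3 C3 Cbb4 G#3 Db3.
Then write for English horn: it sounds a perfect fifth below written, so the part must be a perfect fifth above concert.
Ebb3 → Bbb3
C3 → G3
Cbb4 → Gbb4
G#3 → D#4
Db3 → Ab3

Bbb3 G3 Gbb4 D#4 Ab3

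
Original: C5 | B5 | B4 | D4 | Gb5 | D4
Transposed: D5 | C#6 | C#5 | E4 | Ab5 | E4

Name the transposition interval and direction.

Take the first pair: C5 → D5. C to D spans 2 letter names, so the interval is some kind of second.
C5 to D5 is 2 semitones, which makes it a major second; the second version is higher, so the direction is up.
Checking another pair — D4 → E4 — gives the same interval.

up a major second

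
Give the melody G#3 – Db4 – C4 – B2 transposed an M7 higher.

F##4 C5 B4 A#3

A major seventh up from G#3 gives F##4.
Db4 up a major seventh is C5.
A major seventh up from C4 gives B4.
A major seventh up from B2 gives A#3.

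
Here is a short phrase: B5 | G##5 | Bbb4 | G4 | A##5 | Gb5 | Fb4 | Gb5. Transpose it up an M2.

C#6 A##5 Cb5 A4 B##5 Ab5 Gb4 Ab5

B5 up a major second is C#6.
G##5 up a major second is A##5.
Bbb4: a second up reaches C, and 2 semitones makes it Cb5.
G4: a second up reaches A, and 2 semitones makes it A4.
A##5: a second up reaches B, and 2 semitones makes it B##5.
Gb5 up a major second is Ab5.
Fb4 up a major second is Gb4.
Gb5: a second up reaches A, and 2 semitones makes it Ab5.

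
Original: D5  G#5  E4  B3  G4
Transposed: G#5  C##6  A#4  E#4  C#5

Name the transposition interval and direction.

up an augmented fourth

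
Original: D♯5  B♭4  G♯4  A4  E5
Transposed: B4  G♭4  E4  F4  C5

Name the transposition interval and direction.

Take the first pair: D#5 → B4. D to B spans 3 letter names, so the interval is some kind of third.
B4 to D#5 is 4 semitones, which makes it a major third; the second version is lower, so the direction is down.
Checking another pair — E5 → C5 — gives the same interval.

down a major third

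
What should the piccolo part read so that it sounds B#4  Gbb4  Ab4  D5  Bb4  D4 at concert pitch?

Written C4 sounds as C5 on the piccolo, so concert pitches are written a perfect octave down.
B#4 gives B#3
Gbb4 gives Gbb3
Ab4 gives Ab3
D5 gives D4
Bb4 gives Bb3
D4 gives D3

B#3 Gbb3 Ab3 D4 Bb3 D3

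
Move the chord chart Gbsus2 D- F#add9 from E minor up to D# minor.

E minor up to D# minor is a major seventh; each chord root moves by that interval while the quality stays the same.
Gbsus2: root Gb up a major seventh → F, giving Fsus2.
D-: root D up a major seventh → C#, giving C#-.
F#add9: root F# up a major seventh → E#, giving E#add9.

Fsus2 C#- E#add9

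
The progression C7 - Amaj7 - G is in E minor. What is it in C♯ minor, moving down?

E minor down to C♯ minor is a minor third; each chord root moves by that interval while the quality stays the same.
C7: root C down a minor third → A, giving A7.
Amaj7: root A down a minor third → F#, giving F#maj7.
G: root G down a minor third → E, giving E.

A7 F#maj7 E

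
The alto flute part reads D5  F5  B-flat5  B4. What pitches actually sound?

The alto flute sounds a perfect fourth below written, so transpose each written note down a perfect fourth.
D5 becomes A4
F5 becomes C5
Bb5 becomes F5
B4 becomes F#4

A4 C5 F5 F#4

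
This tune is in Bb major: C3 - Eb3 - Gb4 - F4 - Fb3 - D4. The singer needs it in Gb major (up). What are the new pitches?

Ab3 Cb4 Ebb5 Db5 Dbb4 Bb4

Bb major to Gb major up is a minor sixth, so every note moves up by that interval.
C3 becomes Ab3
Eb3 becomes Cb4
Gb4 becomes Ebb5
F4 becomes Db5
Fb3 becomes Dbb4
D4 becomes Bb4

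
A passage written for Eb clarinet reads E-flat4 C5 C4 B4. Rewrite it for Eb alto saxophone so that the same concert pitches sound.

Eb5 C6 C5 B5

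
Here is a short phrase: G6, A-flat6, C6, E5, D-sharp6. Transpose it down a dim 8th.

G#5 A5 C#5 E#4 D##5

G6 -> G#5
Ab6 -> A5
C6 -> C#5
E5 -> E#4
D#6 -> D##5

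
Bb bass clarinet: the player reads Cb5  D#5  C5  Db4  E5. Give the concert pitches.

Written C4 on the Bb bass clarinet sounds as Bb2, a major ninth lower; apply that shift to every note.
Cb5 to Bbb3
D#5 to C#4
C5 to Bb3
Db4 to Cb3
E5 to D4

Bbb3 C#4 Bb3 Cb3 D4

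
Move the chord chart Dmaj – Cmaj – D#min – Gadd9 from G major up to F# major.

C#maj Bmaj C##min F#add9

G major up to F# major is a major seventh; each chord root moves by that interval while the quality stays the same.
Dmaj: root D up a major seventh → C#, giving C#maj.
Cmaj: root C up a major seventh → B, giving Bmaj.
D#min: root D# up a major seventh → C##, giving C##min.
Gadd9: root G up a major seventh → F#, giving F#add9.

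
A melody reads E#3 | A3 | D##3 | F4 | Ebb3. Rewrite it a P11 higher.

E#3 up a perfect eleventh is A#4.
A3 up a perfect eleventh is D5.
D##3 up a perfect eleventh is G##4.
F4 up a perfect eleventh is Bb5.
Ebb3: an eleventh up reaches A, and 17 semitones makes it Abb4.

A#4 D5 G##4 Bb5 Abb4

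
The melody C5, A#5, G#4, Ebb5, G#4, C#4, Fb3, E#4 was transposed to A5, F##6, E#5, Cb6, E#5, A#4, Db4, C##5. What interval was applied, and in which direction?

up a major sixth

Take the first pair: C5 → A5. C to A spans 6 letter names, so the interval is some kind of sixth.
C5 to A5 is 9 semitones, which makes it a major sixth; the second version is higher, so the direction is up.
Checking another pair — E#4 → C##5 — gives the same interval.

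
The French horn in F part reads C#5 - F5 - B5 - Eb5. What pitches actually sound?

The French horn in F sounds a perfect fifth below written, so transpose each written note down a perfect fifth.
C#5 gives F#4
F5 gives Bb4
B5 gives E5
Eb5 gives Ab4

F#4 Bb4 E5 Ab4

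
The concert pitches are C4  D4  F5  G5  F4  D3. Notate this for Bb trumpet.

D4 E4 G5 A5 G4 E3

The Bb trumpet sounds a major second below written, so the written part must be a major second above concert — transpose each note up.
C4 -> D4
D4 -> E4
F5 -> G5
G5 -> A5
F4 -> G4
D3 -> E3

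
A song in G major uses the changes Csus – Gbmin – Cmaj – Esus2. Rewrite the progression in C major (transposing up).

Fsus Cbmin Fmaj Asus2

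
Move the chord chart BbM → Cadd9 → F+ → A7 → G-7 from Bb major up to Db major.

DbM Ebadd9 Ab+ C7 Bb-7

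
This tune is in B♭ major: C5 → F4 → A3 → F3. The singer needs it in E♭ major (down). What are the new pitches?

F4 Bb3 D3 Bb2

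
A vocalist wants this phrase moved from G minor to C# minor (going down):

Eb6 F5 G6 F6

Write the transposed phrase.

A5 B4 C#6 B5

G minor to C# minor down is a diminished fifth, so every note moves down by that interval.
Eb6 to A5
F5 to B4
G6 to C#6
F6 to B5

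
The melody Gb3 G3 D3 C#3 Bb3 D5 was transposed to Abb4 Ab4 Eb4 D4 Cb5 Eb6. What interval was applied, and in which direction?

up a minor ninth

Take the first pair: Gb3 → Abb4. G to A spans 9 letter names, so the interval is some kind of ninth.
Gb3 to Abb4 is 13 semitones, which makes it a minor ninth; the second version is higher, so the direction is up.
Checking another pair — D5 → Eb6 — gives the same interval.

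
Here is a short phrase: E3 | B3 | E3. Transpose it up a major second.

E3: a second up reaches F, and 2 semitones makes it F#3.
A major second up from B3 gives C#4.
A major second up from E3 gives F#3.

F#3 C#4 F#3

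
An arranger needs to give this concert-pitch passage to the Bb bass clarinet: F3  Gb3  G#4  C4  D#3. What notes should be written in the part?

G4 Ab4 A#5 D5 E#4

Written C4 sounds as Bb2 on the Bb bass clarinet, so concert pitches are written a major ninth up.
F3 to G4
Gb3 to Ab4
G#4 to A#5
C4 to D5
D#3 to E#4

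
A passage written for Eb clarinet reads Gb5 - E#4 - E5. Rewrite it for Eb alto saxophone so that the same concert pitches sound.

First find concert pitch: the Eb clarinet sounds a minor third above written, so Gb5 E#4 E5 sounds Bbb5 G#4 G5.
Then write for Eb alto saxophone: it sounds a major sixth below written, so the part must be a major sixth above concert.
Bbb5 → Gb6
G#4 → E#5
G5 → E6

Gb6 E#5 E6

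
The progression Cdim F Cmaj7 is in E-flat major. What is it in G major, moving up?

Edim A Emaj7

E-flat major up to G major is a major third; each chord root moves by that interval while the quality stays the same.
Cdim: root C up a major third → E, giving Edim.
F: root F up a major third → A, giving A.
Cmaj7: root C up a major third → E, giving Emaj7.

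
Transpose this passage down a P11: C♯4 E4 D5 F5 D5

A perfect eleventh down from C#4 gives G#2.
A perfect eleventh down from E4 gives B2.
D5 down a perfect eleventh is A3.
F5: an eleventh down reaches C, and 17 semitones makes it C4.
A perfect eleventh down from D5 gives A3.

G#2 B2 A3 C4 A3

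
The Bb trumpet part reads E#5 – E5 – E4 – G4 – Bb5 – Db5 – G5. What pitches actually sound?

The Bb trumpet sounds a major second below written, so transpose each written note down a major second.
E#5 gives D#5
E5 gives D5
E4 gives D4
G4 gives F4
Bb5 gives Ab5
Db5 gives Cb5
G5 gives F5

D#5 D5 D4 F4 Ab5 Cb5 F5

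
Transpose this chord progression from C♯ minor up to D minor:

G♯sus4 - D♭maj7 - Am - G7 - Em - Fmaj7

Asus4 Ebbmaj7 Bbm Ab7 Fm Gbmaj7

C♯ minor up to D minor is a minor second; each chord root moves by that interval while the quality stays the same.
G♯sus4: root G♯ up a minor second → A, giving Asus4.
D♭maj7: root D♭ up a minor second → Ebb, giving Ebbmaj7.
Am: root A up a minor second → Bb, giving Bbm.
G7: root G up a minor second → Ab, giving Ab7.
Em: root E up a minor second → F, giving Fm.
Fmaj7: root F up a minor second → Gb, giving Gbmaj7.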